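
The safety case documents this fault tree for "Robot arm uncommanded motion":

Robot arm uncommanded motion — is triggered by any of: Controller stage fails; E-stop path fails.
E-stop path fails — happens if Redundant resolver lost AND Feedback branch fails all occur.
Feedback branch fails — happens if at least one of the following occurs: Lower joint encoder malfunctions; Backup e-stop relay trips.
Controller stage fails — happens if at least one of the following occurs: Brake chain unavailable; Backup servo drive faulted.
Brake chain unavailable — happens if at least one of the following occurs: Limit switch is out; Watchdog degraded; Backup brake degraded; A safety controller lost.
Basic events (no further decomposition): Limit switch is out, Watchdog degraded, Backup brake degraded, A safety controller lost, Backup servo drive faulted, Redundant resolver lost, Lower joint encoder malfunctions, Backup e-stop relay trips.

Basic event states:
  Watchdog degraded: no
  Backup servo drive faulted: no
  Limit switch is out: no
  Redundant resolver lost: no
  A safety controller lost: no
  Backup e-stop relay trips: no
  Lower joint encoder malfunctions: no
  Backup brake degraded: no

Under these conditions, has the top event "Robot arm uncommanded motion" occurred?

No

Brake chain unavailable [OR]: Limit switch is out=not, Watchdog degraded=not, Backup brake degraded=not, A safety controller lost=not → no input occurs → does not occur.
Controller stage fails [OR]: Brake chain unavailable=not, Backup servo drive faulted=not → no input occurs → does not occur.
Feedback branch fails [OR]: Lower joint encoder malfunctions=not, Backup e-stop relay trips=not → no input occurs → does not occur.
E-stop path fails [AND]: Redundant resolver lost=not, Feedback branch fails=not → not all inputs occur → does not occur.
Robot arm uncommanded motion [OR]: Controller stage fails=not, E-stop path fails=not → no input occurs → does not occur.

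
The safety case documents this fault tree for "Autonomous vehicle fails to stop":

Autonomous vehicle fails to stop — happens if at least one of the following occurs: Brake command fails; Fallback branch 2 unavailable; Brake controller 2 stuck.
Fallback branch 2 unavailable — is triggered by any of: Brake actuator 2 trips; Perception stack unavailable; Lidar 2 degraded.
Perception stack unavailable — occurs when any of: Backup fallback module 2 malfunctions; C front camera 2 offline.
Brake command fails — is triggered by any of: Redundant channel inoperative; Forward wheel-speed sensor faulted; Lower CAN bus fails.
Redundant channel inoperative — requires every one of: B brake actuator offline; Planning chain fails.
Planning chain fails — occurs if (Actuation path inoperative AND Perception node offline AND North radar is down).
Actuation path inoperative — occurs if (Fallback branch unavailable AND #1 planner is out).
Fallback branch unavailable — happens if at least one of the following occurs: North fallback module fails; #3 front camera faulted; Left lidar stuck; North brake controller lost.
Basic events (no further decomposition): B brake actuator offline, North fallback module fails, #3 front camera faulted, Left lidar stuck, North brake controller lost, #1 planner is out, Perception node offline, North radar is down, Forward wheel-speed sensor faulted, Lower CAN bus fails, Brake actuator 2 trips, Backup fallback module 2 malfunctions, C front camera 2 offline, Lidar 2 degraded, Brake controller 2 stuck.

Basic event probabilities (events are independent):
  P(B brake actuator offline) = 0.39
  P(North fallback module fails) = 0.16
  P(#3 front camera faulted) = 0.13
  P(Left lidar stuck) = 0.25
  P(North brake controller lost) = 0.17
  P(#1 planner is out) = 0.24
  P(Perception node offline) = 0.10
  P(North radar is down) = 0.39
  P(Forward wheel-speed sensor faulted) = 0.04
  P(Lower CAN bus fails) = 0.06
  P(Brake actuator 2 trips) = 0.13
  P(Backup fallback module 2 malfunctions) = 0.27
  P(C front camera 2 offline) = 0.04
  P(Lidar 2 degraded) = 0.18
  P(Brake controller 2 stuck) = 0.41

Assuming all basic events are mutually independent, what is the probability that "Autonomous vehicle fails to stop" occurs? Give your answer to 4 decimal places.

P(Fallback branch unavailable) [OR] = 1 − (1−0.16) × (1−0.13) × (1−0.25) × (1−0.17) = 0.545077
P(Actuation path inoperative) [AND] = 0.545077 × 0.24 = 0.130818
P(Planning chain fails) [AND] = 0.130818 × 0.10 × 0.39 = 0.005102
P(Redundant channel inoperative) [AND] = 0.39 × 0.005102 = 0.001990
P(Brake command fails) [OR] = 1 − (1−0.001990) × (1−0.04) × (1−0.06) = 0.099396
P(Perception stack unavailable) [OR] = 1 − (1−0.27) × (1−0.04) = 0.299200
P(Fallback branch 2 unavailable) [OR] = 1 − (1−0.13) × (1−0.299200) × (1−0.18) = 0.500049
P(Autonomous vehicle fails to stop) [OR] = 1 − (1−0.099396) × (1−0.500049) × (1−0.41) = 0.734348
Rounded to 4 decimal places: P(Autonomous vehicle fails to stop) ≈ 0.7343.

0.7343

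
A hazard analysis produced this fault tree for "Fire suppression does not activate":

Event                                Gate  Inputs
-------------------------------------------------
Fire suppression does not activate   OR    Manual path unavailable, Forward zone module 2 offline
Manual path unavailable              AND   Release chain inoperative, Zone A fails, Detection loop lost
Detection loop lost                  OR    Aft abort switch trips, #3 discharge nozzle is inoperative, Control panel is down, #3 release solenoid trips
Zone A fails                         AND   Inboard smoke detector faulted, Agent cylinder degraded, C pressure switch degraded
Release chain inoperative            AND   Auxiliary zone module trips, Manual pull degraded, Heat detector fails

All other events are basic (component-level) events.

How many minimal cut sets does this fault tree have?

Release chain inoperative [AND]: one cut set from each child combined → 1 × 1 × 1 = 1 cut set(s).
Zone A fails [AND]: one cut set from each child combined → 1 × 1 × 1 = 1 cut set(s).
Detection loop lost [OR]: union of children's cut sets → 4 cut set(s).
Manual path unavailable [AND]: one cut set from each child combined → 1 × 1 × 4 = 4 cut set(s).
Fire suppression does not activate [OR]: union of children's cut sets → 5 cut set(s).
Minimal cut sets: {Aft abort switch trips, Agent cylinder degraded, Auxiliary zone module trips, C pressure switch degraded, Heat detector fails, Inboard smoke detector faulted, Manual pull degraded}; {#3 discharge nozzle is inoperative, Agent cylinder degraded, Auxiliary zone module trips, C pressure switch degraded, Heat detector fails, Inboard smoke detector faulted, Manual pull degraded}; {Agent cylinder degraded, Auxiliary zone module trips, C pressure switch degraded, Control panel is down, Heat detector fails, Inboard smoke detector faulted, Manual pull degraded}; {#3 release solenoid trips, Agent cylinder degraded, Auxiliary zone module trips, C pressure switch degraded, Heat detector fails, Inboard smoke detector faulted, Manual pull degraded}; {Forward zone module 2 offline}.

5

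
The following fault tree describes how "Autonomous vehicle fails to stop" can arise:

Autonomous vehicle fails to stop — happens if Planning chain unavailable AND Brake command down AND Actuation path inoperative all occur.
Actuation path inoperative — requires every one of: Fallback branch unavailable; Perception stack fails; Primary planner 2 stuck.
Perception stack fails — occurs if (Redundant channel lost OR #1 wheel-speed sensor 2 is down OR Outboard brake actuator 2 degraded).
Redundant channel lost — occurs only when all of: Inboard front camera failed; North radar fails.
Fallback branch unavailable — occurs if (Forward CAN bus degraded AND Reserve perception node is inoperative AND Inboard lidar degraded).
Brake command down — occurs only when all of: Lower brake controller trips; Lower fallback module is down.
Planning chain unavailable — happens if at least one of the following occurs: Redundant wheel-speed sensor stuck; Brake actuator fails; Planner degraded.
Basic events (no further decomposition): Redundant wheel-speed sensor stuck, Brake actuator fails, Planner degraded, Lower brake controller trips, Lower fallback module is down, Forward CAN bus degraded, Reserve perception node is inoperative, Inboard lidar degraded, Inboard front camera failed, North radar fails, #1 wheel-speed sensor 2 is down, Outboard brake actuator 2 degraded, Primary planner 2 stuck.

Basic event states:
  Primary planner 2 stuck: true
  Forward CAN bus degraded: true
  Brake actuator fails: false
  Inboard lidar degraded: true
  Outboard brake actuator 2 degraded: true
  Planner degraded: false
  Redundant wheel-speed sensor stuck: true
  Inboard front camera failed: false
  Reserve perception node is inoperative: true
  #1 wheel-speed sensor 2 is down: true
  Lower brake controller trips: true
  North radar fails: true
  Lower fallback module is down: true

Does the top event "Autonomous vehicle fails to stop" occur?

Yes

Planning chain unavailable [OR]: Redundant wheel-speed sensor stuck=occurs, Brake actuator fails=not, Planner degraded=not → at least one input occurs → occurs.
Brake command down [AND]: Lower brake controller trips=occurs, Lower fallback module is down=occurs → all inputs occur → occurs.
Fallback branch unavailable [AND]: Forward CAN bus degraded=occurs, Reserve perception node is inoperative=occurs, Inboard lidar degraded=occurs → all inputs occur → occurs.
Redundant channel lost [AND]: Inboard front camera failed=not, North radar fails=occurs → not all inputs occur → does not occur.
Perception stack fails [OR]: Redundant channel lost=not, #1 wheel-speed sensor 2 is down=occurs, Outboard brake actuator 2 degraded=occurs → at least one input occurs → occurs.
Actuation path inoperative [AND]: Fallback branch unavailable=occurs, Perception stack fails=occurs, Primary planner 2 stuck=occurs → all inputs occur → occurs.
Autonomous vehicle fails to stop [AND]: Planning chain unavailable=occurs, Brake command down=occurs, Actuation path inoperative=occurs → all inputs occur → occurs.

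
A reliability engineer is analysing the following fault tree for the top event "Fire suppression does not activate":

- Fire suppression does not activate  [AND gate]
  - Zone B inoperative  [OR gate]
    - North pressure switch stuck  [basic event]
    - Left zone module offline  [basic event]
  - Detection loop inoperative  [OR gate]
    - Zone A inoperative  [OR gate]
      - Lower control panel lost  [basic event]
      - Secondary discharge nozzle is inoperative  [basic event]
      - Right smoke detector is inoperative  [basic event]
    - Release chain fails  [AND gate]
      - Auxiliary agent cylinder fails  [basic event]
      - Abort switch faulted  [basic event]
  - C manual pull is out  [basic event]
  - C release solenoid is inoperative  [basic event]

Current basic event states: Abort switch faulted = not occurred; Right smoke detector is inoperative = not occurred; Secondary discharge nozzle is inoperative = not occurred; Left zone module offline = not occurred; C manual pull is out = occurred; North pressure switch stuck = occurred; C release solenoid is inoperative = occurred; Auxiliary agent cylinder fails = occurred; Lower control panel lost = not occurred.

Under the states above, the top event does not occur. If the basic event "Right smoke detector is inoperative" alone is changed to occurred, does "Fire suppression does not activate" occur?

Yes

Counterfactual: set "Right smoke detector is inoperative" to occurred.
Zone B inoperative [OR]: North pressure switch stuck=occurs, Left zone module offline=not → at least one input occurs → occurs.
Zone A inoperative [OR]: Lower control panel lost=not, Secondary discharge nozzle is inoperative=not, Right smoke detector is inoperative=occurs → at least one input occurs → occurs.
Release chain fails [AND]: Auxiliary agent cylinder fails=occurs, Abort switch faulted=not → not all inputs occur → does not occur.
Detection loop inoperative [OR]: Zone A inoperative=occurs, Release chain fails=not → at least one input occurs → occurs.
Fire suppression does not activate [AND]: Zone B inoperative=occurs, Detection loop inoperative=occurs, C manual pull is out=occurs, C release solenoid is inoperative=occurs → all inputs occur → occurs.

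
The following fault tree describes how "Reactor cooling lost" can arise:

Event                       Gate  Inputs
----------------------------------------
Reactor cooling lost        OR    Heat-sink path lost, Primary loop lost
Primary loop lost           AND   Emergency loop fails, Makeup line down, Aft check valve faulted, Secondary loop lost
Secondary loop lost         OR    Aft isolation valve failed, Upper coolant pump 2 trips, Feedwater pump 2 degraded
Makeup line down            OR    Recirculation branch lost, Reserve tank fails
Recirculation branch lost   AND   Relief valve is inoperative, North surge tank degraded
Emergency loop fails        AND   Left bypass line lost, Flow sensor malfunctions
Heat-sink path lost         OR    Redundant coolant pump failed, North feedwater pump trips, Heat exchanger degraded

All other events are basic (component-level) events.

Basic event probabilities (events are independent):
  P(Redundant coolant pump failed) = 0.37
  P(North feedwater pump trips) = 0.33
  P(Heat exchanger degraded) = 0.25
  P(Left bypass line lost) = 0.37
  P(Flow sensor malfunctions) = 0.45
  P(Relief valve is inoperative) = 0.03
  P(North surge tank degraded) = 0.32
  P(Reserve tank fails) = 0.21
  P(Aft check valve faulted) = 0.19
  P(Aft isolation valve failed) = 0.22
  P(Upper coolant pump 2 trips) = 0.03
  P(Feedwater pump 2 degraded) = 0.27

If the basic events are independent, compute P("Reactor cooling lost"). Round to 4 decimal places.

P(Heat-sink path lost) [OR] = 1 − (1−0.37) × (1−0.33) × (1−0.25) = 0.683425
P(Emergency loop fails) [AND] = 0.37 × 0.45 = 0.166500
P(Recirculation branch lost) [AND] = 0.03 × 0.32 = 0.009600
P(Makeup line down) [OR] = 1 − (1−0.009600) × (1−0.21) = 0.217584
P(Secondary loop lost) [OR] = 1 − (1−0.22) × (1−0.03) × (1−0.27) = 0.447682
P(Primary loop lost) [AND] = 0.166500 × 0.217584 × 0.19 × 0.447682 = 0.003082
P(Reactor cooling lost) [OR] = 1 − (1−0.683425) × (1−0.003082) = 0.684401
Rounded to 4 decimal places: P(Reactor cooling lost) ≈ 0.6844.

0.6844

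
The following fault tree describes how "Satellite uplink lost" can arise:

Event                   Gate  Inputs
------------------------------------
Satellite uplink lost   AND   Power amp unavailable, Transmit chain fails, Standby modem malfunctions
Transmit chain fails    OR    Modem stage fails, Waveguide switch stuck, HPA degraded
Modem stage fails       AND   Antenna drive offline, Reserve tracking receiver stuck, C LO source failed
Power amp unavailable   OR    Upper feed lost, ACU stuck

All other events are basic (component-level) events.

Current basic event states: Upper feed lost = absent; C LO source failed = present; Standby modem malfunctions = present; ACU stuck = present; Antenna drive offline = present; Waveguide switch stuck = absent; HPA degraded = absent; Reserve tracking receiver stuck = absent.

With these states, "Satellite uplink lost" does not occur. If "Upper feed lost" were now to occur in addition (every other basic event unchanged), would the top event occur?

Counterfactual: set "Upper feed lost" to occurred.
Power amp unavailable [OR]: Upper feed lost=occurs, ACU stuck=occurs → at least one input occurs → occurs.
Modem stage fails [AND]: Antenna drive offline=occurs, Reserve tracking receiver stuck=not, C LO source failed=occurs → not all inputs occur → does not occur.
Transmit chain fails [OR]: Modem stage fails=not, Waveguide switch stuck=not, HPA degraded=not → no input occurs → does not occur.
Satellite uplink lost [AND]: Power amp unavailable=occurs, Transmit chain fails=not, Standby modem malfunctions=occurs → not all inputs occur → does not occur.

No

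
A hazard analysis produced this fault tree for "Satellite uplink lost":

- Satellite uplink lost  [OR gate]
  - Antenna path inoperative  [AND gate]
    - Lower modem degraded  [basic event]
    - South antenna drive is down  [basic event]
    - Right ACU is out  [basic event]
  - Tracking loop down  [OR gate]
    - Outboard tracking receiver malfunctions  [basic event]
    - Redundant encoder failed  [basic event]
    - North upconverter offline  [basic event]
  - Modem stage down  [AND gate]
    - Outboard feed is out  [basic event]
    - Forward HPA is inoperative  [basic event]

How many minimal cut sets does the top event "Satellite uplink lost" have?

Antenna path inoperative [AND]: one cut set from each child combined → 1 × 1 × 1 = 1 cut set(s).
Tracking loop down [OR]: union of children's cut sets → 3 cut set(s).
Modem stage down [AND]: one cut set from each child combined → 1 × 1 = 1 cut set(s).
Satellite uplink lost [OR]: union of children's cut sets → 5 cut set(s).
Minimal cut sets: {Lower modem degraded, Right ACU is out, South antenna drive is down}; {Outboard tracking receiver malfunctions}; {Redundant encoder failed}; {North upconverter offline}; {Forward HPA is inoperative, Outboard feed is out}.

5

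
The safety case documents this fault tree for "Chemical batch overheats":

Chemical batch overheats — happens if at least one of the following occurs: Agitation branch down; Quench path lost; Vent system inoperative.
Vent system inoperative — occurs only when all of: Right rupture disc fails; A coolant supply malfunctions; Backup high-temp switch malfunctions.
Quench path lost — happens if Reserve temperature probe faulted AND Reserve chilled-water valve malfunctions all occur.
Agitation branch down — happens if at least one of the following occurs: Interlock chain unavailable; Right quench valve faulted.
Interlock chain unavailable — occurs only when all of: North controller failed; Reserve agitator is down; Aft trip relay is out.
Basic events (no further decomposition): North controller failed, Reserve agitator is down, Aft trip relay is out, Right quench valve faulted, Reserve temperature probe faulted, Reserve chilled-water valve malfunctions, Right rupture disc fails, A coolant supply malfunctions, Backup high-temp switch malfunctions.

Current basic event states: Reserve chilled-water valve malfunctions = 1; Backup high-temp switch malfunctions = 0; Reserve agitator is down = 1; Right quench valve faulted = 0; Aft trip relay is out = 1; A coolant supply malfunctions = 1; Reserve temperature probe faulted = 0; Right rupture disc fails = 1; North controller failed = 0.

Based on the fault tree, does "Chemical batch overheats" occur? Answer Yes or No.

No

Interlock chain unavailable [AND]: North controller failed=not, Reserve agitator is down=occurs, Aft trip relay is out=occurs → not all inputs occur → does not occur.
Agitation branch down [OR]: Interlock chain unavailable=not, Right quench valve faulted=not → no input occurs → does not occur.
Quench path lost [AND]: Reserve temperature probe faulted=not, Reserve chilled-water valve malfunctions=occurs → not all inputs occur → does not occur.
Vent system inoperative [AND]: Right rupture disc fails=occurs, A coolant supply malfunctions=occurs, Backup high-temp switch malfunctions=not → not all inputs occur → does not occur.
Chemical batch overheats [OR]: Agitation branch down=not, Quench path lost=not, Vent system inoperative=not → no input occurs → does not occur.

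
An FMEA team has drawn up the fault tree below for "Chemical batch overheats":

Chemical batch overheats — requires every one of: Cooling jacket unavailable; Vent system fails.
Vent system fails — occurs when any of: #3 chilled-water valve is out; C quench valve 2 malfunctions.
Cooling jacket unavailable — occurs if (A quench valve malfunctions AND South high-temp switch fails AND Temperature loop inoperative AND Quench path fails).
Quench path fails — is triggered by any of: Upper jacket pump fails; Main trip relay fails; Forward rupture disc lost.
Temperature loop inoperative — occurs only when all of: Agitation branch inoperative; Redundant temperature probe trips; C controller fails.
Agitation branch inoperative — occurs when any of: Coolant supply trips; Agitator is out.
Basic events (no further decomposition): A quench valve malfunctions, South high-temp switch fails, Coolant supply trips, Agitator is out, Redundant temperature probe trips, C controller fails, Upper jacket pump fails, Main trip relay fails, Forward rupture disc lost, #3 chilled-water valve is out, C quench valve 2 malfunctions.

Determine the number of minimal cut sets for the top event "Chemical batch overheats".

12

Agitation branch inoperative [OR]: union of children's cut sets → 2 cut set(s).
Temperature loop inoperative [AND]: one cut set from each child combined → 2 × 1 × 1 = 2 cut set(s).
Quench path fails [OR]: union of children's cut sets → 3 cut set(s).
Cooling jacket unavailable [AND]: one cut set from each child combined → 1 × 1 × 2 × 3 = 6 cut set(s).
Vent system fails [OR]: union of children's cut sets → 2 cut set(s).
Chemical batch overheats [AND]: one cut set from each child combined → 6 × 2 = 12 cut set(s).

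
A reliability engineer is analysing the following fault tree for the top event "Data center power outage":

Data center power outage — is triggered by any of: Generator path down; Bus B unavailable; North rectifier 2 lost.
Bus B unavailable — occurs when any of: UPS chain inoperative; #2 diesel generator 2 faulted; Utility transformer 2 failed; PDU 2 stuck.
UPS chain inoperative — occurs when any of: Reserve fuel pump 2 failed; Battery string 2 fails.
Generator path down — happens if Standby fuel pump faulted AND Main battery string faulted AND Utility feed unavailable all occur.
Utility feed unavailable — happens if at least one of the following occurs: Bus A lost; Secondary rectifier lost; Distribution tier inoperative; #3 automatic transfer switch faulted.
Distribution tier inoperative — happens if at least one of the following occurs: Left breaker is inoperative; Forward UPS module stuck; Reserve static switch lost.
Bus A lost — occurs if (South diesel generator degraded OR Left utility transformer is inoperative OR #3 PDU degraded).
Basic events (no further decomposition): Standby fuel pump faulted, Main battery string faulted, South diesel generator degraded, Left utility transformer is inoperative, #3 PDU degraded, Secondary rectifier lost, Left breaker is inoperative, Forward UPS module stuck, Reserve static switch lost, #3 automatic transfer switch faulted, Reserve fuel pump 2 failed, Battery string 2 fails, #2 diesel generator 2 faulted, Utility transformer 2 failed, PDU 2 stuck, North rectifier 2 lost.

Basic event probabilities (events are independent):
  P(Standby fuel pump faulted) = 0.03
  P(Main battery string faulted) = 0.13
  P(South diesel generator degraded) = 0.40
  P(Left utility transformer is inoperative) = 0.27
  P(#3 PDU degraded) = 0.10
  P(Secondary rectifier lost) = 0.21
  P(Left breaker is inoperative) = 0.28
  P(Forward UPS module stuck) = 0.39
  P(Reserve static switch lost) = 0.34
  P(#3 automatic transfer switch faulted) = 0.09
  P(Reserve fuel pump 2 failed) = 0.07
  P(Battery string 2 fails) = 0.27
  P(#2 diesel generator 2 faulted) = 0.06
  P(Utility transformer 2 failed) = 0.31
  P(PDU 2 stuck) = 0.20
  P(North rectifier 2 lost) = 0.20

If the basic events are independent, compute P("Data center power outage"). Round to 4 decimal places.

0.7192

P(Bus A lost) [OR] = 1 − (1−0.40) × (1−0.27) × (1−0.10) = 0.605800
P(Distribution tier inoperative) [OR] = 1 − (1−0.28) × (1−0.39) × (1−0.34) = 0.710128
P(Utility feed unavailable) [OR] = 1 − (1−0.605800) × (1−0.21) × (1−0.710128) × (1−0.09) = 0.917853
P(Generator path down) [AND] = 0.03 × 0.13 × 0.917853 = 0.003580
P(UPS chain inoperative) [OR] = 1 − (1−0.07) × (1−0.27) = 0.321100
P(Bus B unavailable) [OR] = 1 − (1−0.321100) × (1−0.06) × (1−0.31) × (1−0.20) = 0.647732
P(Data center power outage) [OR] = 1 − (1−0.003580) × (1−0.647732) × (1−0.20) = 0.719194
Rounded to 4 decimal places: P(Data center power outage) ≈ 0.7192.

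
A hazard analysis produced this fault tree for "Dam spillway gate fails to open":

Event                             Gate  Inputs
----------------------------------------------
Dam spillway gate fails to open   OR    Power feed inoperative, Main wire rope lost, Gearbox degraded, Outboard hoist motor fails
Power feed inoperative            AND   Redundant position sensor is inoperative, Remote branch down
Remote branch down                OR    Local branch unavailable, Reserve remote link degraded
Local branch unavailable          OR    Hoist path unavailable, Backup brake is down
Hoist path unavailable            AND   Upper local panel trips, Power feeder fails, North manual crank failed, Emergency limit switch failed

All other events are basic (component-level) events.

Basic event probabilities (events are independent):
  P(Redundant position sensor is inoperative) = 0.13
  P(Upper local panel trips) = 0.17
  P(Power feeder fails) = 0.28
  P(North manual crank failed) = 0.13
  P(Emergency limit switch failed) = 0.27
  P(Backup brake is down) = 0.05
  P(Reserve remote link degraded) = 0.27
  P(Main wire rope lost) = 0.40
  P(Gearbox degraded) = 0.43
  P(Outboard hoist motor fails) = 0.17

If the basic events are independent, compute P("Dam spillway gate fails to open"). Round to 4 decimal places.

P(Hoist path unavailable) [AND] = 0.17 × 0.28 × 0.13 × 0.27 = 0.001671
P(Local branch unavailable) [OR] = 1 − (1−0.001671) × (1−0.05) = 0.051587
P(Remote branch down) [OR] = 1 − (1−0.051587) × (1−0.27) = 0.307659
P(Power feed inoperative) [AND] = 0.13 × 0.307659 = 0.039996
P(Dam spillway gate fails to open) [OR] = 1 − (1−0.039996) × (1−0.40) × (1−0.43) × (1−0.17) = 0.727493
Rounded to 4 decimal places: P(Dam spillway gate fails to open) ≈ 0.7275.

0.7275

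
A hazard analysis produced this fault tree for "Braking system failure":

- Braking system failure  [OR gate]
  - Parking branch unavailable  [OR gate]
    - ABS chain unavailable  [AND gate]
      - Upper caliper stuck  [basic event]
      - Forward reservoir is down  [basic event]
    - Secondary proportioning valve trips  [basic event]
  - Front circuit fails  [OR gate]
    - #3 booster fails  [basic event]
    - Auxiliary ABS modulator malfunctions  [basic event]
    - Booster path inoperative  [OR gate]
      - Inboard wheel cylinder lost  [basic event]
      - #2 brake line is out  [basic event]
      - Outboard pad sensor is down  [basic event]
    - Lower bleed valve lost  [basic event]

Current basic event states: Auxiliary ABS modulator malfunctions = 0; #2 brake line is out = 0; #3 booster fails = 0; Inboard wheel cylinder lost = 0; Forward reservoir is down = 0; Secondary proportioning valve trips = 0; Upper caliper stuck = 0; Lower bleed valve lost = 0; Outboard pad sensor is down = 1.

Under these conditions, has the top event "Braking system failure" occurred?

Yes

ABS chain unavailable [AND]: Upper caliper stuck=not, Forward reservoir is down=not → not all inputs occur → does not occur.
Parking branch unavailable [OR]: ABS chain unavailable=not, Secondary proportioning valve trips=not → no input occurs → does not occur.
Booster path inoperative [OR]: Inboard wheel cylinder lost=not, #2 brake line is out=not, Outboard pad sensor is down=occurs → at least one input occurs → occurs.
Front circuit fails [OR]: #3 booster fails=not, Auxiliary ABS modulator malfunctions=not, Booster path inoperative=occurs, Lower bleed valve lost=not → at least one input occurs → occurs.
Braking system failure [OR]: Parking branch unavailable=not, Front circuit fails=occurs → at least one input occurs → occurs.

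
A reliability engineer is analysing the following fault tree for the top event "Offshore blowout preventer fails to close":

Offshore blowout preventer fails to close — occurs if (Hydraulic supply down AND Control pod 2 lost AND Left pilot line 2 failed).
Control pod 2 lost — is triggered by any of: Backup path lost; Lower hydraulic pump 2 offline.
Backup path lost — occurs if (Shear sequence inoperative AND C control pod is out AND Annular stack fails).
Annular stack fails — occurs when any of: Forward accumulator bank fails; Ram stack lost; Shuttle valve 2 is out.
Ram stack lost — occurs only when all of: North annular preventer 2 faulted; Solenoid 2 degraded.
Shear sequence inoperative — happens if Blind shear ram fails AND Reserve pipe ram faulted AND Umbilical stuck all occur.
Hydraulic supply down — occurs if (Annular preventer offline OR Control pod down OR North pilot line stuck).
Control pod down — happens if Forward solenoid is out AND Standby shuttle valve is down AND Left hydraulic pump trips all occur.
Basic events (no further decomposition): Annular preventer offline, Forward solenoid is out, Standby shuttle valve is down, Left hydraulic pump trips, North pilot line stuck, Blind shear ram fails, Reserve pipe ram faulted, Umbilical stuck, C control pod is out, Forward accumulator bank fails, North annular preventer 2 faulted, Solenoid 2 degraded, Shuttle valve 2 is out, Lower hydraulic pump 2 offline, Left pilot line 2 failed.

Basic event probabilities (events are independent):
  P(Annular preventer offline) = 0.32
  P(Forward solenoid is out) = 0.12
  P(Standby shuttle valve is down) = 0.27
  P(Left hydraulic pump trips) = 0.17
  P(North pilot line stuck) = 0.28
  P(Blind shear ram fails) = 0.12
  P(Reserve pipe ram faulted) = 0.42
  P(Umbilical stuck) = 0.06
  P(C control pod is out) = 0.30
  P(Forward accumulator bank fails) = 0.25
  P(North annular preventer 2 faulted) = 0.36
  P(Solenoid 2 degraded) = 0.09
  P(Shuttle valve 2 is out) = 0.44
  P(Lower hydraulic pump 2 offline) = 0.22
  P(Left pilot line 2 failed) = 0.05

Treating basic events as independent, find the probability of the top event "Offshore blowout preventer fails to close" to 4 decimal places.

0.0057

P(Control pod down) [AND] = 0.12 × 0.27 × 0.17 = 0.005508
P(Hydraulic supply down) [OR] = 1 − (1−0.32) × (1−0.005508) × (1−0.28) = 0.513097
P(Shear sequence inoperative) [AND] = 0.12 × 0.42 × 0.06 = 0.003024
P(Ram stack lost) [AND] = 0.36 × 0.09 = 0.032400
P(Annular stack fails) [OR] = 1 − (1−0.25) × (1−0.032400) × (1−0.44) = 0.593608
P(Backup path lost) [AND] = 0.003024 × 0.30 × 0.593608 = 0.000539
P(Control pod 2 lost) [OR] = 1 − (1−0.000539) × (1−0.22) = 0.220420
P(Offshore blowout preventer fails to close) [AND] = 0.513097 × 0.220420 × 0.05 = 0.005655
Rounded to 4 decimal places: P(Offshore blowout preventer fails to close) ≈ 0.0057.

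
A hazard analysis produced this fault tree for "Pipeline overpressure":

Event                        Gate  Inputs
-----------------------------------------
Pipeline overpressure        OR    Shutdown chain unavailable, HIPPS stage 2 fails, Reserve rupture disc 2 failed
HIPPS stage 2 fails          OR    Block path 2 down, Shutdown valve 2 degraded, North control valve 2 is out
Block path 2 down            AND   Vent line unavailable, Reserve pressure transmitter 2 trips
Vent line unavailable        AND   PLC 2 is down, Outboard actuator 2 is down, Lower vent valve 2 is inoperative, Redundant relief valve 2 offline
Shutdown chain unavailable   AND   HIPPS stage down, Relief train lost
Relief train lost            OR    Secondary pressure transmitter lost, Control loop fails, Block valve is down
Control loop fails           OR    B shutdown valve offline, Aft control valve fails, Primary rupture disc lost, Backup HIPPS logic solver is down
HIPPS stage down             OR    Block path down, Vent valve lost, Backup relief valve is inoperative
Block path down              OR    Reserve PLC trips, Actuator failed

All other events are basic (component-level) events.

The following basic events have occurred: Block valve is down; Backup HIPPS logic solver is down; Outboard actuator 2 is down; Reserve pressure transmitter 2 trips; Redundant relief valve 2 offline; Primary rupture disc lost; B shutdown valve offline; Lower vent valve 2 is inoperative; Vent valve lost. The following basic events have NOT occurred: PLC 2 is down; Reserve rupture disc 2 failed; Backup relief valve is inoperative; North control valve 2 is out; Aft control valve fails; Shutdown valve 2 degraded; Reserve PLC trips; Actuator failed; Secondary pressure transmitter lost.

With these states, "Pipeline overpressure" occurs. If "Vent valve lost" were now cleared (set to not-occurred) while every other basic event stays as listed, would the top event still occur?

No

Counterfactual: set "Vent valve lost" to not occurred.
Block path down [OR]: Reserve PLC trips=not, Actuator failed=not → no input occurs → does not occur.
HIPPS stage down [OR]: Block path down=not, Vent valve lost=not, Backup relief valve is inoperative=not → no input occurs → does not occur.
Control loop fails [OR]: B shutdown valve offline=occurs, Aft control valve fails=not, Primary rupture disc lost=occurs, Backup HIPPS logic solver is down=occurs → at least one input occurs → occurs.
Relief train lost [OR]: Secondary pressure transmitter lost=not, Control loop fails=occurs, Block valve is down=occurs → at least one input occurs → occurs.
Shutdown chain unavailable [AND]: HIPPS stage down=not, Relief train lost=occurs → not all inputs occur → does not occur.
Vent line unavailable [AND]: PLC 2 is down=not, Outboard actuator 2 is down=occurs, Lower vent valve 2 is inoperative=occurs, Redundant relief valve 2 offline=occurs → not all inputs occur → does not occur.
Block path 2 down [AND]: Vent line unavailable=not, Reserve pressure transmitter 2 trips=occurs → not all inputs occur → does not occur.
HIPPS stage 2 fails [OR]: Block path 2 down=not, Shutdown valve 2 degraded=not, North control valve 2 is out=not → no input occurs → does not occur.
Pipeline overpressure [OR]: Shutdown chain unavailable=not, HIPPS stage 2 fails=not, Reserve rupture disc 2 failed=not → no input occurs → does not occur.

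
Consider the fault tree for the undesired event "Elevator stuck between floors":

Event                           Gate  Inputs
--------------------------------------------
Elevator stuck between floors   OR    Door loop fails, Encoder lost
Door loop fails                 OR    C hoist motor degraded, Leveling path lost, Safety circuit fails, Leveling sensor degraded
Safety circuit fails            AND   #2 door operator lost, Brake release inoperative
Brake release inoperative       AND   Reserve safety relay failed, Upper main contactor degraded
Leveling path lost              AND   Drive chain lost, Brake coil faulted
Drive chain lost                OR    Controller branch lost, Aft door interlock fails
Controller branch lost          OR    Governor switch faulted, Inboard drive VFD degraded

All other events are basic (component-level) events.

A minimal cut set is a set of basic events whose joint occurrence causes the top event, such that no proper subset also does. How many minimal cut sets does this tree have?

7

Controller branch lost [OR]: union of children's cut sets → 2 cut set(s).
Drive chain lost [OR]: union of children's cut sets → 3 cut set(s).
Leveling path lost [AND]: one cut set from each child combined → 3 × 1 = 3 cut set(s).
Brake release inoperative [AND]: one cut set from each child combined → 1 × 1 = 1 cut set(s).
Safety circuit fails [AND]: one cut set from each child combined → 1 × 1 = 1 cut set(s).
Door loop fails [OR]: union of children's cut sets → 6 cut set(s).
Elevator stuck between floors [OR]: union of children's cut sets → 7 cut set(s).
Minimal cut sets: {C hoist motor degraded}; {Brake coil faulted, Governor switch faulted}; {Brake coil faulted, Inboard drive VFD degraded}; {Aft door interlock fails, Brake coil faulted}; {#2 door operator lost, Reserve safety relay failed, Upper main contactor degraded}; {Leveling sensor degraded}; {Encoder lost}.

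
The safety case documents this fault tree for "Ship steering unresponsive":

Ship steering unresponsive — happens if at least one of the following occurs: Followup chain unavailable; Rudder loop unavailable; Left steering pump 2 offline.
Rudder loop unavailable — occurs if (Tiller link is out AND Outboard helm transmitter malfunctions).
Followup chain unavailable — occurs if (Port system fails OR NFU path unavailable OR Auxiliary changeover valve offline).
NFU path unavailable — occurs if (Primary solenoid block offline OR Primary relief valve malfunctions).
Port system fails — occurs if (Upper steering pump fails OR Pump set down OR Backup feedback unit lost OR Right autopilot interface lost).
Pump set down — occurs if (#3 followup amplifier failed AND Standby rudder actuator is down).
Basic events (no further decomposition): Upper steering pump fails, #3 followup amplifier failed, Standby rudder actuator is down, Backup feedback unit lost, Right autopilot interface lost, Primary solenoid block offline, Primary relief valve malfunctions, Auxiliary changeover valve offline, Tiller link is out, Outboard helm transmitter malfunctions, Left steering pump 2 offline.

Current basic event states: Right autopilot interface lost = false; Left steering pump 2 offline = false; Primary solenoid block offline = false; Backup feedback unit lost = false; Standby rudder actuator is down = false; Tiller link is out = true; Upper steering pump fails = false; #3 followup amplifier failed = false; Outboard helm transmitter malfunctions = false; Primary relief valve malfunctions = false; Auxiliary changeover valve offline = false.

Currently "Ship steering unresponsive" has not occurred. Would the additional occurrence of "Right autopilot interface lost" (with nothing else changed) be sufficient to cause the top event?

Yes

Counterfactual: set "Right autopilot interface lost" to occurred.
Pump set down [AND]: #3 followup amplifier failed=not, Standby rudder actuator is down=not → not all inputs occur → does not occur.
Port system fails [OR]: Upper steering pump fails=not, Pump set down=not, Backup feedback unit lost=not, Right autopilot interface lost=occurs → at least one input occurs → occurs.
NFU path unavailable [OR]: Primary solenoid block offline=not, Primary relief valve malfunctions=not → no input occurs → does not occur.
Followup chain unavailable [OR]: Port system fails=occurs, NFU path unavailable=not, Auxiliary changeover valve offline=not → at least one input occurs → occurs.
Rudder loop unavailable [AND]: Tiller link is out=occurs, Outboard helm transmitter malfunctions=not → not all inputs occur → does not occur.
Ship steering unresponsive [OR]: Followup chain unavailable=occurs, Rudder loop unavailable=not, Left steering pump 2 offline=not → at least one input occurs → occurs.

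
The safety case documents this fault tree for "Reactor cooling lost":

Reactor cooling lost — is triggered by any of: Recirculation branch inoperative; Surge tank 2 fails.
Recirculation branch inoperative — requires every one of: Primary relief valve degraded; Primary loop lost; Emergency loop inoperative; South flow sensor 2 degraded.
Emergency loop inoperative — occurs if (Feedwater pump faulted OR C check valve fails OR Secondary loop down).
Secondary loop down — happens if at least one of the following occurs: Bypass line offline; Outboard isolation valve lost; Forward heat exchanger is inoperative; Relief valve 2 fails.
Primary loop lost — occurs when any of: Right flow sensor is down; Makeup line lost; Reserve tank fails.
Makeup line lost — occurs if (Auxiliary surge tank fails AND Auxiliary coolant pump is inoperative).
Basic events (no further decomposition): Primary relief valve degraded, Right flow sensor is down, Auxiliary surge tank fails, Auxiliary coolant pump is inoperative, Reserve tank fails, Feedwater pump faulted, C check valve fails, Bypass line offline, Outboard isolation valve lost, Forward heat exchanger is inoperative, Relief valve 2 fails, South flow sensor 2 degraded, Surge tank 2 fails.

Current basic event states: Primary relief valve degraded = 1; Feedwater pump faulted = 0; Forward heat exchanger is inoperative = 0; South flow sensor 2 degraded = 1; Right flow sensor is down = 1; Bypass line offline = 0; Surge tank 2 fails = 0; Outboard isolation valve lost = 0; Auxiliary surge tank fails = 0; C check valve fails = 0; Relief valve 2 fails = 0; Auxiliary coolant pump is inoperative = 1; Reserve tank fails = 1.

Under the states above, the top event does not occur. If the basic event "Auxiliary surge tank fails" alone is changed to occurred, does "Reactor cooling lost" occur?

No

Counterfactual: set "Auxiliary surge tank fails" to occurred.
Makeup line lost [AND]: Auxiliary surge tank fails=occurs, Auxiliary coolant pump is inoperative=occurs → all inputs occur → occurs.
Primary loop lost [OR]: Right flow sensor is down=occurs, Makeup line lost=occurs, Reserve tank fails=occurs → at least one input occurs → occurs.
Secondary loop down [OR]: Bypass line offline=not, Outboard isolation valve lost=not, Forward heat exchanger is inoperative=not, Relief valve 2 fails=not → no input occurs → does not occur.
Emergency loop inoperative [OR]: Feedwater pump faulted=not, C check valve fails=not, Secondary loop down=not → no input occurs → does not occur.
Recirculation branch inoperative [AND]: Primary relief valve degraded=occurs, Primary loop lost=occurs, Emergency loop inoperative=not, South flow sensor 2 degraded=occurs → not all inputs occur → does not occur.
Reactor cooling lost [OR]: Recirculation branch inoperative=not, Surge tank 2 fails=not → no input occurs → does not occur.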